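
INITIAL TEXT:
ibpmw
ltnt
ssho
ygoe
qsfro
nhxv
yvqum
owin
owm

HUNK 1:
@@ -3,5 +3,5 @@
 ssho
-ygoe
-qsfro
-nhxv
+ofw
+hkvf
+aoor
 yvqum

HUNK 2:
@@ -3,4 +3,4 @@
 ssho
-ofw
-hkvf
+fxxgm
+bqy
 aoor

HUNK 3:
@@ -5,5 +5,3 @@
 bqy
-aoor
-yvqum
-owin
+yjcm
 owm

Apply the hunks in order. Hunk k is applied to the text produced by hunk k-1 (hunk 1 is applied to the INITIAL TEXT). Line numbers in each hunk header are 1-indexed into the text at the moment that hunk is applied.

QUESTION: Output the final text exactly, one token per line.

Hunk 1: at line 3 remove [ygoe,qsfro,nhxv] add [ofw,hkvf,aoor] -> 9 lines: ibpmw ltnt ssho ofw hkvf aoor yvqum owin owm
Hunk 2: at line 3 remove [ofw,hkvf] add [fxxgm,bqy] -> 9 lines: ibpmw ltnt ssho fxxgm bqy aoor yvqum owin owm
Hunk 3: at line 5 remove [aoor,yvqum,owin] add [yjcm] -> 7 lines: ibpmw ltnt ssho fxxgm bqy yjcm owm

Answer: ibpmw
ltnt
ssho
fxxgm
bqy
yjcm
owm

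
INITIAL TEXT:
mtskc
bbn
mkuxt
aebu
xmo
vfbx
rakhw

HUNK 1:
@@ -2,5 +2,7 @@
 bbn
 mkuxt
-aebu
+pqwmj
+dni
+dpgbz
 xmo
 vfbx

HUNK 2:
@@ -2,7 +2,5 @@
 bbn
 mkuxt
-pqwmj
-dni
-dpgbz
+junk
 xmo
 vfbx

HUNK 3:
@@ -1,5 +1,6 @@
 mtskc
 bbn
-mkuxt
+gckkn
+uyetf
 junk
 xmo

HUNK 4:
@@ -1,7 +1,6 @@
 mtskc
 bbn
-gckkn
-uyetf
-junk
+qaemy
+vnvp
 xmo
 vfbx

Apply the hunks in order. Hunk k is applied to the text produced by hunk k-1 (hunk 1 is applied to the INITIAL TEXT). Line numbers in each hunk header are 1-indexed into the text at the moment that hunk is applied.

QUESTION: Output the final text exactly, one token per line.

Hunk 1: at line 2 remove [aebu] add [pqwmj,dni,dpgbz] -> 9 lines: mtskc bbn mkuxt pqwmj dni dpgbz xmo vfbx rakhw
Hunk 2: at line 2 remove [pqwmj,dni,dpgbz] add [junk] -> 7 lines: mtskc bbn mkuxt junk xmo vfbx rakhw
Hunk 3: at line 1 remove [mkuxt] add [gckkn,uyetf] -> 8 lines: mtskc bbn gckkn uyetf junk xmo vfbx rakhw
Hunk 4: at line 1 remove [gckkn,uyetf,junk] add [qaemy,vnvp] -> 7 lines: mtskc bbn qaemy vnvp xmo vfbx rakhw

Answer: mtskc
bbn
qaemy
vnvp
xmo
vfbx
rakhw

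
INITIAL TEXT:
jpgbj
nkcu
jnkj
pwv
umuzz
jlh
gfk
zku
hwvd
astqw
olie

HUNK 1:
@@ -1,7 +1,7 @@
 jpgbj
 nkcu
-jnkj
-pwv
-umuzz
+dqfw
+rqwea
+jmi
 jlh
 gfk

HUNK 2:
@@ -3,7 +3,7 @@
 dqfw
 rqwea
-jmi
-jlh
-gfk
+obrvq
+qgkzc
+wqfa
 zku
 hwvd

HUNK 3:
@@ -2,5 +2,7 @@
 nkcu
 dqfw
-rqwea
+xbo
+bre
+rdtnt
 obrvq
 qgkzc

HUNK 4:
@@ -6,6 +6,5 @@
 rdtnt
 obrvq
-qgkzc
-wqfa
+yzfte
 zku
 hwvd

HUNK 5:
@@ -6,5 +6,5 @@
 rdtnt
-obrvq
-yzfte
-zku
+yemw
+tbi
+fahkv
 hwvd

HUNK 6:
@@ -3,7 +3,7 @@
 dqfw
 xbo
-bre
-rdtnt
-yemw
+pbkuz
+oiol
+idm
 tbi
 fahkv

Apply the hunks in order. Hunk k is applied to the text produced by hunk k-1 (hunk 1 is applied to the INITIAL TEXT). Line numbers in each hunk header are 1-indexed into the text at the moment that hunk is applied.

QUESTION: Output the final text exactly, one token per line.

Hunk 1: at line 1 remove [jnkj,pwv,umuzz] add [dqfw,rqwea,jmi] -> 11 lines: jpgbj nkcu dqfw rqwea jmi jlh gfk zku hwvd astqw olie
Hunk 2: at line 3 remove [jmi,jlh,gfk] add [obrvq,qgkzc,wqfa] -> 11 lines: jpgbj nkcu dqfw rqwea obrvq qgkzc wqfa zku hwvd astqw olie
Hunk 3: at line 2 remove [rqwea] add [xbo,bre,rdtnt] -> 13 lines: jpgbj nkcu dqfw xbo bre rdtnt obrvq qgkzc wqfa zku hwvd astqw olie
Hunk 4: at line 6 remove [qgkzc,wqfa] add [yzfte] -> 12 lines: jpgbj nkcu dqfw xbo bre rdtnt obrvq yzfte zku hwvd astqw olie
Hunk 5: at line 6 remove [obrvq,yzfte,zku] add [yemw,tbi,fahkv] -> 12 lines: jpgbj nkcu dqfw xbo bre rdtnt yemw tbi fahkv hwvd astqw olie
Hunk 6: at line 3 remove [bre,rdtnt,yemw] add [pbkuz,oiol,idm] -> 12 lines: jpgbj nkcu dqfw xbo pbkuz oiol idm tbi fahkv hwvd astqw olie

Answer: jpgbj
nkcu
dqfw
xbo
pbkuz
oiol
idm
tbi
fahkv
hwvd
astqw
olie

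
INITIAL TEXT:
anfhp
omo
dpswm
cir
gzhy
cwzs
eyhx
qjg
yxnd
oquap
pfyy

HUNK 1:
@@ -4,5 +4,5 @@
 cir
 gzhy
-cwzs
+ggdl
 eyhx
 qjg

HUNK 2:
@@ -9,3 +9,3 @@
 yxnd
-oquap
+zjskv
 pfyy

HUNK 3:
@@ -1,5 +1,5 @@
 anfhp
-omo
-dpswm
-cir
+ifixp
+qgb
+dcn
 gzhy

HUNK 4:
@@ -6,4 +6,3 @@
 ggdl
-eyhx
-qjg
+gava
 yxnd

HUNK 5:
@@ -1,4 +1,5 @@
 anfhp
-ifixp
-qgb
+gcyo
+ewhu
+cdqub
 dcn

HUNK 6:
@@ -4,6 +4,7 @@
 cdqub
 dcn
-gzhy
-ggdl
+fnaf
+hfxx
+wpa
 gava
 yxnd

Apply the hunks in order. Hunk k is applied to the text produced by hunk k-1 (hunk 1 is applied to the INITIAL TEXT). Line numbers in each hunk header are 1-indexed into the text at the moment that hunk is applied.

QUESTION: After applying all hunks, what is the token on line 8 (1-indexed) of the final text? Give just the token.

Hunk 1: at line 4 remove [cwzs] add [ggdl] -> 11 lines: anfhp omo dpswm cir gzhy ggdl eyhx qjg yxnd oquap pfyy
Hunk 2: at line 9 remove [oquap] add [zjskv] -> 11 lines: anfhp omo dpswm cir gzhy ggdl eyhx qjg yxnd zjskv pfyy
Hunk 3: at line 1 remove [omo,dpswm,cir] add [ifixp,qgb,dcn] -> 11 lines: anfhp ifixp qgb dcn gzhy ggdl eyhx qjg yxnd zjskv pfyy
Hunk 4: at line 6 remove [eyhx,qjg] add [gava] -> 10 lines: anfhp ifixp qgb dcn gzhy ggdl gava yxnd zjskv pfyy
Hunk 5: at line 1 remove [ifixp,qgb] add [gcyo,ewhu,cdqub] -> 11 lines: anfhp gcyo ewhu cdqub dcn gzhy ggdl gava yxnd zjskv pfyy
Hunk 6: at line 4 remove [gzhy,ggdl] add [fnaf,hfxx,wpa] -> 12 lines: anfhp gcyo ewhu cdqub dcn fnaf hfxx wpa gava yxnd zjskv pfyy
Final line 8: wpa

Answer: wpa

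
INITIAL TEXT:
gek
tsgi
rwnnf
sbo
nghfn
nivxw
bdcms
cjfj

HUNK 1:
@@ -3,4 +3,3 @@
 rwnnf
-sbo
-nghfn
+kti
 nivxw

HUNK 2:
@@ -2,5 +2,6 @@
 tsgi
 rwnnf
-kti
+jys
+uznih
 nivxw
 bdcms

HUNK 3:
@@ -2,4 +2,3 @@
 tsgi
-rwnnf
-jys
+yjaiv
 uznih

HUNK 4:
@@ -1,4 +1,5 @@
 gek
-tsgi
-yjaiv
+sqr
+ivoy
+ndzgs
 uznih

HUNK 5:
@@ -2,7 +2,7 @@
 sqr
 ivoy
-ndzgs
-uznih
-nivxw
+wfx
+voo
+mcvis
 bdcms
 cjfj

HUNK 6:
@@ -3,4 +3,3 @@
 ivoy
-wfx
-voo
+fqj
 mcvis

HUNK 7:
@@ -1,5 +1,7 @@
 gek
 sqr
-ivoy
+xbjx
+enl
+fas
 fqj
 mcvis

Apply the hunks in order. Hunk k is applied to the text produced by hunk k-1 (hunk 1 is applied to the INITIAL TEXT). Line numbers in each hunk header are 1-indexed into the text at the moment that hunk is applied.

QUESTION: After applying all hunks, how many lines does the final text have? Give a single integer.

Hunk 1: at line 3 remove [sbo,nghfn] add [kti] -> 7 lines: gek tsgi rwnnf kti nivxw bdcms cjfj
Hunk 2: at line 2 remove [kti] add [jys,uznih] -> 8 lines: gek tsgi rwnnf jys uznih nivxw bdcms cjfj
Hunk 3: at line 2 remove [rwnnf,jys] add [yjaiv] -> 7 lines: gek tsgi yjaiv uznih nivxw bdcms cjfj
Hunk 4: at line 1 remove [tsgi,yjaiv] add [sqr,ivoy,ndzgs] -> 8 lines: gek sqr ivoy ndzgs uznih nivxw bdcms cjfj
Hunk 5: at line 2 remove [ndzgs,uznih,nivxw] add [wfx,voo,mcvis] -> 8 lines: gek sqr ivoy wfx voo mcvis bdcms cjfj
Hunk 6: at line 3 remove [wfx,voo] add [fqj] -> 7 lines: gek sqr ivoy fqj mcvis bdcms cjfj
Hunk 7: at line 1 remove [ivoy] add [xbjx,enl,fas] -> 9 lines: gek sqr xbjx enl fas fqj mcvis bdcms cjfj
Final line count: 9

Answer: 9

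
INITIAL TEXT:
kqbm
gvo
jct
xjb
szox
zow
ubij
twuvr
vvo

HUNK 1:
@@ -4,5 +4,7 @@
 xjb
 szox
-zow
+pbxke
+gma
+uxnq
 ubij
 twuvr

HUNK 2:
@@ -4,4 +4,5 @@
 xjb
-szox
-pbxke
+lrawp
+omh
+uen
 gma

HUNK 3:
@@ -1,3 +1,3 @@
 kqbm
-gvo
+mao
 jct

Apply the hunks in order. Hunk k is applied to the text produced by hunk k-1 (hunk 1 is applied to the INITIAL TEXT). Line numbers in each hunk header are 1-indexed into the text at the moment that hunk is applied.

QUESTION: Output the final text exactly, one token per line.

Answer: kqbm
mao
jct
xjb
lrawp
omh
uen
gma
uxnq
ubij
twuvr
vvo

Derivation:
Hunk 1: at line 4 remove [zow] add [pbxke,gma,uxnq] -> 11 lines: kqbm gvo jct xjb szox pbxke gma uxnq ubij twuvr vvo
Hunk 2: at line 4 remove [szox,pbxke] add [lrawp,omh,uen] -> 12 lines: kqbm gvo jct xjb lrawp omh uen gma uxnq ubij twuvr vvo
Hunk 3: at line 1 remove [gvo] add [mao] -> 12 lines: kqbm mao jct xjb lrawp omh uen gma uxnq ubij twuvr vvo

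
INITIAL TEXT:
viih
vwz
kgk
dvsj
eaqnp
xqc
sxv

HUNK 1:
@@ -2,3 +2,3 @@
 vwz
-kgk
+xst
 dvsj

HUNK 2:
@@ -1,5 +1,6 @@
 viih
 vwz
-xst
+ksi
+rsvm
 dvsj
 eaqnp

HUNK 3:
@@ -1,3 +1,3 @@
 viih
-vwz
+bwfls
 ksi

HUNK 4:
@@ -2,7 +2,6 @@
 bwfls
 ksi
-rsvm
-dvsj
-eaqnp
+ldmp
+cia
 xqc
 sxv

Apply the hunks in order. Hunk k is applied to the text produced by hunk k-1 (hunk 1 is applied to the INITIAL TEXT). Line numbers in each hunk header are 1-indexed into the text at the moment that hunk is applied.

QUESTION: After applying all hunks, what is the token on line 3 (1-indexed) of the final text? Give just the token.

Answer: ksi

Derivation:
Hunk 1: at line 2 remove [kgk] add [xst] -> 7 lines: viih vwz xst dvsj eaqnp xqc sxv
Hunk 2: at line 1 remove [xst] add [ksi,rsvm] -> 8 lines: viih vwz ksi rsvm dvsj eaqnp xqc sxv
Hunk 3: at line 1 remove [vwz] add [bwfls] -> 8 lines: viih bwfls ksi rsvm dvsj eaqnp xqc sxv
Hunk 4: at line 2 remove [rsvm,dvsj,eaqnp] add [ldmp,cia] -> 7 lines: viih bwfls ksi ldmp cia xqc sxv
Final line 3: ksi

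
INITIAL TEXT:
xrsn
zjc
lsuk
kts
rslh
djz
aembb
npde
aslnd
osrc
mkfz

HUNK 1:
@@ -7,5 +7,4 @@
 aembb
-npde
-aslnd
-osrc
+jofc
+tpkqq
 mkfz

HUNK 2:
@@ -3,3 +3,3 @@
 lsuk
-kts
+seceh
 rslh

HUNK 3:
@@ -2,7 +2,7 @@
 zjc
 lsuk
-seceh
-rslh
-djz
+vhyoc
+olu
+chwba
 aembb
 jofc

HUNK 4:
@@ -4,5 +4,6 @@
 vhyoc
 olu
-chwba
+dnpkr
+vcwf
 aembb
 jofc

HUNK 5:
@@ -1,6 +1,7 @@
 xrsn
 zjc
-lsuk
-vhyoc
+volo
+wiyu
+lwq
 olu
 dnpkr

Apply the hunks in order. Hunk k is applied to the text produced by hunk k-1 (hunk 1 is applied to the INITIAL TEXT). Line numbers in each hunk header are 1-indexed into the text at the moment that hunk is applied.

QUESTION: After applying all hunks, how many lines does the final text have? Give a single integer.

Answer: 12

Derivation:
Hunk 1: at line 7 remove [npde,aslnd,osrc] add [jofc,tpkqq] -> 10 lines: xrsn zjc lsuk kts rslh djz aembb jofc tpkqq mkfz
Hunk 2: at line 3 remove [kts] add [seceh] -> 10 lines: xrsn zjc lsuk seceh rslh djz aembb jofc tpkqq mkfz
Hunk 3: at line 2 remove [seceh,rslh,djz] add [vhyoc,olu,chwba] -> 10 lines: xrsn zjc lsuk vhyoc olu chwba aembb jofc tpkqq mkfz
Hunk 4: at line 4 remove [chwba] add [dnpkr,vcwf] -> 11 lines: xrsn zjc lsuk vhyoc olu dnpkr vcwf aembb jofc tpkqq mkfz
Hunk 5: at line 1 remove [lsuk,vhyoc] add [volo,wiyu,lwq] -> 12 lines: xrsn zjc volo wiyu lwq olu dnpkr vcwf aembb jofc tpkqq mkfz
Final line count: 12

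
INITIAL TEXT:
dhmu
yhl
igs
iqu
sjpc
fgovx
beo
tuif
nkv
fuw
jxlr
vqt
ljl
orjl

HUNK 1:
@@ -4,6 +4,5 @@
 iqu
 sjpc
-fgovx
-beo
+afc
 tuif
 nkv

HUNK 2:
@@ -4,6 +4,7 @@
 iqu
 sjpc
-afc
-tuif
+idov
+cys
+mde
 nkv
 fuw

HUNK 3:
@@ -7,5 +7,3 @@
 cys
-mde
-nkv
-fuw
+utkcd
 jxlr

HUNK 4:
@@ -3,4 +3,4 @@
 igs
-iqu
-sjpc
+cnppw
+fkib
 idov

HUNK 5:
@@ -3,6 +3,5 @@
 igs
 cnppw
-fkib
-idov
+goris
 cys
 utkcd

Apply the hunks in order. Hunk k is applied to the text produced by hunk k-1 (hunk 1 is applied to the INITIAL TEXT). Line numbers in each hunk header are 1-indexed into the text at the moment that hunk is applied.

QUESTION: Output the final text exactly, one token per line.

Answer: dhmu
yhl
igs
cnppw
goris
cys
utkcd
jxlr
vqt
ljl
orjl

Derivation:
Hunk 1: at line 4 remove [fgovx,beo] add [afc] -> 13 lines: dhmu yhl igs iqu sjpc afc tuif nkv fuw jxlr vqt ljl orjl
Hunk 2: at line 4 remove [afc,tuif] add [idov,cys,mde] -> 14 lines: dhmu yhl igs iqu sjpc idov cys mde nkv fuw jxlr vqt ljl orjl
Hunk 3: at line 7 remove [mde,nkv,fuw] add [utkcd] -> 12 lines: dhmu yhl igs iqu sjpc idov cys utkcd jxlr vqt ljl orjl
Hunk 4: at line 3 remove [iqu,sjpc] add [cnppw,fkib] -> 12 lines: dhmu yhl igs cnppw fkib idov cys utkcd jxlr vqt ljl orjl
Hunk 5: at line 3 remove [fkib,idov] add [goris] -> 11 lines: dhmu yhl igs cnppw goris cys utkcd jxlr vqt ljl orjl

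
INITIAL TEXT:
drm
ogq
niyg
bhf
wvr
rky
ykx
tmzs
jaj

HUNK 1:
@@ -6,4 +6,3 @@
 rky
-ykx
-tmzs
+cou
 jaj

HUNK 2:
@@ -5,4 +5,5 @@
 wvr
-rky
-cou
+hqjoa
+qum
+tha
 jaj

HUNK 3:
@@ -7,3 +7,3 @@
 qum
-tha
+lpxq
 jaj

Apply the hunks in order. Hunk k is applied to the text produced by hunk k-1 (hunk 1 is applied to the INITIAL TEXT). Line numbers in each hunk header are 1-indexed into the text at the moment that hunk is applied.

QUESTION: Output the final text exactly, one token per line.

Hunk 1: at line 6 remove [ykx,tmzs] add [cou] -> 8 lines: drm ogq niyg bhf wvr rky cou jaj
Hunk 2: at line 5 remove [rky,cou] add [hqjoa,qum,tha] -> 9 lines: drm ogq niyg bhf wvr hqjoa qum tha jaj
Hunk 3: at line 7 remove [tha] add [lpxq] -> 9 lines: drm ogq niyg bhf wvr hqjoa qum lpxq jaj

Answer: drm
ogq
niyg
bhf
wvr
hqjoa
qum
lpxq
jaj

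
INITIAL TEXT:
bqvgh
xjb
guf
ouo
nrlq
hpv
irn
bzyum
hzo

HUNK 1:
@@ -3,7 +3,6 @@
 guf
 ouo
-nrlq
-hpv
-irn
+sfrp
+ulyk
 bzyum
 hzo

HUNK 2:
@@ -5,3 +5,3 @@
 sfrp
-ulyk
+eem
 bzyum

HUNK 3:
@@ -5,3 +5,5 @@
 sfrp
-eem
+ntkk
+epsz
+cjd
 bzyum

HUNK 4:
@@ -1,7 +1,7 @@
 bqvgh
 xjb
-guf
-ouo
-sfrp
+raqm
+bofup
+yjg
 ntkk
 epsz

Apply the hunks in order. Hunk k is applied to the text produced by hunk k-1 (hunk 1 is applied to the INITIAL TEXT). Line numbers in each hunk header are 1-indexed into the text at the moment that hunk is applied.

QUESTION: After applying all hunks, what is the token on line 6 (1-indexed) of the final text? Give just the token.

Answer: ntkk

Derivation:
Hunk 1: at line 3 remove [nrlq,hpv,irn] add [sfrp,ulyk] -> 8 lines: bqvgh xjb guf ouo sfrp ulyk bzyum hzo
Hunk 2: at line 5 remove [ulyk] add [eem] -> 8 lines: bqvgh xjb guf ouo sfrp eem bzyum hzo
Hunk 3: at line 5 remove [eem] add [ntkk,epsz,cjd] -> 10 lines: bqvgh xjb guf ouo sfrp ntkk epsz cjd bzyum hzo
Hunk 4: at line 1 remove [guf,ouo,sfrp] add [raqm,bofup,yjg] -> 10 lines: bqvgh xjb raqm bofup yjg ntkk epsz cjd bzyum hzo
Final line 6: ntkk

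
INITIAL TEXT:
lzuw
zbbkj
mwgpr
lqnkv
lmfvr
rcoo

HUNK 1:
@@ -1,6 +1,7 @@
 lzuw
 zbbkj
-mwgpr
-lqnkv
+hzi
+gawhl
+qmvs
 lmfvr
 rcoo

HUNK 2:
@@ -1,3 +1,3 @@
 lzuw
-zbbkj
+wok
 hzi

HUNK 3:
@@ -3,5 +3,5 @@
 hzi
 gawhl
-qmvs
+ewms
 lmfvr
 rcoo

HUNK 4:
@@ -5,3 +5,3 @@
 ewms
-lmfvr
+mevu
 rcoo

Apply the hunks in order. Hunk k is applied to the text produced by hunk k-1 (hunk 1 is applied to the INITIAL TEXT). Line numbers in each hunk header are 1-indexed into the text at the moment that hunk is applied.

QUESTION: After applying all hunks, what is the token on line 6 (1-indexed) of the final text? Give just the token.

Answer: mevu

Derivation:
Hunk 1: at line 1 remove [mwgpr,lqnkv] add [hzi,gawhl,qmvs] -> 7 lines: lzuw zbbkj hzi gawhl qmvs lmfvr rcoo
Hunk 2: at line 1 remove [zbbkj] add [wok] -> 7 lines: lzuw wok hzi gawhl qmvs lmfvr rcoo
Hunk 3: at line 3 remove [qmvs] add [ewms] -> 7 lines: lzuw wok hzi gawhl ewms lmfvr rcoo
Hunk 4: at line 5 remove [lmfvr] add [mevu] -> 7 lines: lzuw wok hzi gawhl ewms mevu rcoo
Final line 6: mevu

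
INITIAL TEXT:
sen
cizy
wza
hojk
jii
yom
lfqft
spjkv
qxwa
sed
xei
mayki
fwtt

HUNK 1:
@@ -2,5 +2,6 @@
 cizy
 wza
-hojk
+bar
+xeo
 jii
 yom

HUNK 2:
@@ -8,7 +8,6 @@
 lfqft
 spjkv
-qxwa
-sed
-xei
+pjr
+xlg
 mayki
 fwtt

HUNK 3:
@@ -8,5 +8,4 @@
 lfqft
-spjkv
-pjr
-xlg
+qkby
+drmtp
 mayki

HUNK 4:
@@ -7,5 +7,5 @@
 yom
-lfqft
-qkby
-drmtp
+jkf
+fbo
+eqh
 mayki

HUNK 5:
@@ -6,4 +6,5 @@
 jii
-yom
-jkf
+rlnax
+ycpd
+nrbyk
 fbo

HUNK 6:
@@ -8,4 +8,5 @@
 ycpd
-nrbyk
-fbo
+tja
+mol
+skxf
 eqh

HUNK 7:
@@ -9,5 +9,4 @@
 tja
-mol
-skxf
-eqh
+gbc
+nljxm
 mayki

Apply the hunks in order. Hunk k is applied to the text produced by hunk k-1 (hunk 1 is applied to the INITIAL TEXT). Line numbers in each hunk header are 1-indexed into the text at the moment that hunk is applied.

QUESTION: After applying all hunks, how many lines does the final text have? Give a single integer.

Answer: 13

Derivation:
Hunk 1: at line 2 remove [hojk] add [bar,xeo] -> 14 lines: sen cizy wza bar xeo jii yom lfqft spjkv qxwa sed xei mayki fwtt
Hunk 2: at line 8 remove [qxwa,sed,xei] add [pjr,xlg] -> 13 lines: sen cizy wza bar xeo jii yom lfqft spjkv pjr xlg mayki fwtt
Hunk 3: at line 8 remove [spjkv,pjr,xlg] add [qkby,drmtp] -> 12 lines: sen cizy wza bar xeo jii yom lfqft qkby drmtp mayki fwtt
Hunk 4: at line 7 remove [lfqft,qkby,drmtp] add [jkf,fbo,eqh] -> 12 lines: sen cizy wza bar xeo jii yom jkf fbo eqh mayki fwtt
Hunk 5: at line 6 remove [yom,jkf] add [rlnax,ycpd,nrbyk] -> 13 lines: sen cizy wza bar xeo jii rlnax ycpd nrbyk fbo eqh mayki fwtt
Hunk 6: at line 8 remove [nrbyk,fbo] add [tja,mol,skxf] -> 14 lines: sen cizy wza bar xeo jii rlnax ycpd tja mol skxf eqh mayki fwtt
Hunk 7: at line 9 remove [mol,skxf,eqh] add [gbc,nljxm] -> 13 lines: sen cizy wza bar xeo jii rlnax ycpd tja gbc nljxm mayki fwtt
Final line count: 13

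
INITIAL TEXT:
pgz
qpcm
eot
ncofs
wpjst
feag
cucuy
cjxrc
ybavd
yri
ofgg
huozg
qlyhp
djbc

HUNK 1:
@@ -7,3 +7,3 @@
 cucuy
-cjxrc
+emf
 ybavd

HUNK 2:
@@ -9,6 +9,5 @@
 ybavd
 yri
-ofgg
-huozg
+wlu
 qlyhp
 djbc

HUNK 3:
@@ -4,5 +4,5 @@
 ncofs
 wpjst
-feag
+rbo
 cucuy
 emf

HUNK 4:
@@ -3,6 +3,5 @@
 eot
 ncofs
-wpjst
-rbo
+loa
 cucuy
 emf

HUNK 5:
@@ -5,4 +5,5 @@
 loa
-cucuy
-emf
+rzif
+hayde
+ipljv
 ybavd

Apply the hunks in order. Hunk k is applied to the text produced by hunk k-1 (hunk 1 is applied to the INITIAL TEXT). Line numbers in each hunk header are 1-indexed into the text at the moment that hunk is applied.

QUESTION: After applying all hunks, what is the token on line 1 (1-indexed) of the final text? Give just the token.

Hunk 1: at line 7 remove [cjxrc] add [emf] -> 14 lines: pgz qpcm eot ncofs wpjst feag cucuy emf ybavd yri ofgg huozg qlyhp djbc
Hunk 2: at line 9 remove [ofgg,huozg] add [wlu] -> 13 lines: pgz qpcm eot ncofs wpjst feag cucuy emf ybavd yri wlu qlyhp djbc
Hunk 3: at line 4 remove [feag] add [rbo] -> 13 lines: pgz qpcm eot ncofs wpjst rbo cucuy emf ybavd yri wlu qlyhp djbc
Hunk 4: at line 3 remove [wpjst,rbo] add [loa] -> 12 lines: pgz qpcm eot ncofs loa cucuy emf ybavd yri wlu qlyhp djbc
Hunk 5: at line 5 remove [cucuy,emf] add [rzif,hayde,ipljv] -> 13 lines: pgz qpcm eot ncofs loa rzif hayde ipljv ybavd yri wlu qlyhp djbc
Final line 1: pgz

Answer: pgz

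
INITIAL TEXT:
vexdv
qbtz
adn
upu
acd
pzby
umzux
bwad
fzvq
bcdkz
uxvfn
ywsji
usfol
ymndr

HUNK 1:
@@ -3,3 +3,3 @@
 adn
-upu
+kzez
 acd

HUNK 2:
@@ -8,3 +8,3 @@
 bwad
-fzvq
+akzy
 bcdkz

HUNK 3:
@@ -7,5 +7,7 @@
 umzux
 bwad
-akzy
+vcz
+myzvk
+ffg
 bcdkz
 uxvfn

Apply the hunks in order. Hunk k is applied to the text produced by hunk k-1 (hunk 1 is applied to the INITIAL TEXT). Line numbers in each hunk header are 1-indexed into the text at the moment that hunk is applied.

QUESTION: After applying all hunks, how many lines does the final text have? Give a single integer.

Answer: 16

Derivation:
Hunk 1: at line 3 remove [upu] add [kzez] -> 14 lines: vexdv qbtz adn kzez acd pzby umzux bwad fzvq bcdkz uxvfn ywsji usfol ymndr
Hunk 2: at line 8 remove [fzvq] add [akzy] -> 14 lines: vexdv qbtz adn kzez acd pzby umzux bwad akzy bcdkz uxvfn ywsji usfol ymndr
Hunk 3: at line 7 remove [akzy] add [vcz,myzvk,ffg] -> 16 lines: vexdv qbtz adn kzez acd pzby umzux bwad vcz myzvk ffg bcdkz uxvfn ywsji usfol ymndr
Final line count: 16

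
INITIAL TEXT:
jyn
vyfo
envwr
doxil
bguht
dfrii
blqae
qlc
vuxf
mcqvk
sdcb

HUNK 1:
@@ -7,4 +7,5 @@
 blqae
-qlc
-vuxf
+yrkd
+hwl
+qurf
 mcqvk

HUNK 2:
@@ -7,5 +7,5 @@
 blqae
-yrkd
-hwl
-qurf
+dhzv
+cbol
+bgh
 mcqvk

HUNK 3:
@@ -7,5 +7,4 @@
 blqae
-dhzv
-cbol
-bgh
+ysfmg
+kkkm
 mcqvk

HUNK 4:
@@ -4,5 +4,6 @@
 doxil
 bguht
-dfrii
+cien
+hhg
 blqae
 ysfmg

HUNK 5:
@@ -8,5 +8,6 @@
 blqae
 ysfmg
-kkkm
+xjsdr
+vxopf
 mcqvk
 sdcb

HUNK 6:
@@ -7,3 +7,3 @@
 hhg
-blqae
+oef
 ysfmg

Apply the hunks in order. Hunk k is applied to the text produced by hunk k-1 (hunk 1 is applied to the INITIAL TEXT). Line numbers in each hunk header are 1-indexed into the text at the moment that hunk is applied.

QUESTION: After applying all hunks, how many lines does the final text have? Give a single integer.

Hunk 1: at line 7 remove [qlc,vuxf] add [yrkd,hwl,qurf] -> 12 lines: jyn vyfo envwr doxil bguht dfrii blqae yrkd hwl qurf mcqvk sdcb
Hunk 2: at line 7 remove [yrkd,hwl,qurf] add [dhzv,cbol,bgh] -> 12 lines: jyn vyfo envwr doxil bguht dfrii blqae dhzv cbol bgh mcqvk sdcb
Hunk 3: at line 7 remove [dhzv,cbol,bgh] add [ysfmg,kkkm] -> 11 lines: jyn vyfo envwr doxil bguht dfrii blqae ysfmg kkkm mcqvk sdcb
Hunk 4: at line 4 remove [dfrii] add [cien,hhg] -> 12 lines: jyn vyfo envwr doxil bguht cien hhg blqae ysfmg kkkm mcqvk sdcb
Hunk 5: at line 8 remove [kkkm] add [xjsdr,vxopf] -> 13 lines: jyn vyfo envwr doxil bguht cien hhg blqae ysfmg xjsdr vxopf mcqvk sdcb
Hunk 6: at line 7 remove [blqae] add [oef] -> 13 lines: jyn vyfo envwr doxil bguht cien hhg oef ysfmg xjsdr vxopf mcqvk sdcb
Final line count: 13

Answer: 13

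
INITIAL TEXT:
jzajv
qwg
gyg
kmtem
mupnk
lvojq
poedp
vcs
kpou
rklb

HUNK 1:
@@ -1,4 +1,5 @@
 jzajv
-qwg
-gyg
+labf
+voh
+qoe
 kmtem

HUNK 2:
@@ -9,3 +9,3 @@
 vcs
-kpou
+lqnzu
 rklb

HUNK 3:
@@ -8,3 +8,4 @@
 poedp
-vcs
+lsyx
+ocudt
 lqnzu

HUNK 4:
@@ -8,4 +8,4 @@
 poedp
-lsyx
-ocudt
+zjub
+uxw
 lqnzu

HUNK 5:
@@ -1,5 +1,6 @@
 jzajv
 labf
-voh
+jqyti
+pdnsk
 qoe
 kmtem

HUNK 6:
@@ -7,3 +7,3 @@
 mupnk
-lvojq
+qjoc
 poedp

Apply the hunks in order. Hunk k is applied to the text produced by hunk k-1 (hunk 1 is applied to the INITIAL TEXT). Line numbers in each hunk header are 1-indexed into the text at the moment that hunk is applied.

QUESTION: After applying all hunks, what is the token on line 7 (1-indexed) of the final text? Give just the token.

Answer: mupnk

Derivation:
Hunk 1: at line 1 remove [qwg,gyg] add [labf,voh,qoe] -> 11 lines: jzajv labf voh qoe kmtem mupnk lvojq poedp vcs kpou rklb
Hunk 2: at line 9 remove [kpou] add [lqnzu] -> 11 lines: jzajv labf voh qoe kmtem mupnk lvojq poedp vcs lqnzu rklb
Hunk 3: at line 8 remove [vcs] add [lsyx,ocudt] -> 12 lines: jzajv labf voh qoe kmtem mupnk lvojq poedp lsyx ocudt lqnzu rklb
Hunk 4: at line 8 remove [lsyx,ocudt] add [zjub,uxw] -> 12 lines: jzajv labf voh qoe kmtem mupnk lvojq poedp zjub uxw lqnzu rklb
Hunk 5: at line 1 remove [voh] add [jqyti,pdnsk] -> 13 lines: jzajv labf jqyti pdnsk qoe kmtem mupnk lvojq poedp zjub uxw lqnzu rklb
Hunk 6: at line 7 remove [lvojq] add [qjoc] -> 13 lines: jzajv labf jqyti pdnsk qoe kmtem mupnk qjoc poedp zjub uxw lqnzu rklb
Final line 7: mupnk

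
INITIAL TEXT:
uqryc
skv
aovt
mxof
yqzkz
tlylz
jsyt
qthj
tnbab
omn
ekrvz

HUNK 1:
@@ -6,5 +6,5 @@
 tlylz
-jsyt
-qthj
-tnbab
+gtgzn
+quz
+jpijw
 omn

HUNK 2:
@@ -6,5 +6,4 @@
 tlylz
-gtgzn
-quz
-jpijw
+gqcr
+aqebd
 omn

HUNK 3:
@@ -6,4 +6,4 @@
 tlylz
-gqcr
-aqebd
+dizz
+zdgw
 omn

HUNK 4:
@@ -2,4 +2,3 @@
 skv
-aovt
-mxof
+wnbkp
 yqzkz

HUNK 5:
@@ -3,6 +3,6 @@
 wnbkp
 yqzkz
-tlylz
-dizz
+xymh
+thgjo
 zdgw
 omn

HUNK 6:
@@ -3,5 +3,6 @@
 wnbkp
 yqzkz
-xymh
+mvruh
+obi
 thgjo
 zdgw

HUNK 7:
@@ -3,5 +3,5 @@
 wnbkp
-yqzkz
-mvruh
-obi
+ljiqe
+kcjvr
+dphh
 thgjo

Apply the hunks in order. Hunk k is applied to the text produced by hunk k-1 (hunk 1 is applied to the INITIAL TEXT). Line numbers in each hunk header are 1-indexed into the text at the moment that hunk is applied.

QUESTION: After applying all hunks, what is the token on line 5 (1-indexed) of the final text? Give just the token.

Hunk 1: at line 6 remove [jsyt,qthj,tnbab] add [gtgzn,quz,jpijw] -> 11 lines: uqryc skv aovt mxof yqzkz tlylz gtgzn quz jpijw omn ekrvz
Hunk 2: at line 6 remove [gtgzn,quz,jpijw] add [gqcr,aqebd] -> 10 lines: uqryc skv aovt mxof yqzkz tlylz gqcr aqebd omn ekrvz
Hunk 3: at line 6 remove [gqcr,aqebd] add [dizz,zdgw] -> 10 lines: uqryc skv aovt mxof yqzkz tlylz dizz zdgw omn ekrvz
Hunk 4: at line 2 remove [aovt,mxof] add [wnbkp] -> 9 lines: uqryc skv wnbkp yqzkz tlylz dizz zdgw omn ekrvz
Hunk 5: at line 3 remove [tlylz,dizz] add [xymh,thgjo] -> 9 lines: uqryc skv wnbkp yqzkz xymh thgjo zdgw omn ekrvz
Hunk 6: at line 3 remove [xymh] add [mvruh,obi] -> 10 lines: uqryc skv wnbkp yqzkz mvruh obi thgjo zdgw omn ekrvz
Hunk 7: at line 3 remove [yqzkz,mvruh,obi] add [ljiqe,kcjvr,dphh] -> 10 lines: uqryc skv wnbkp ljiqe kcjvr dphh thgjo zdgw omn ekrvz
Final line 5: kcjvr

Answer: kcjvr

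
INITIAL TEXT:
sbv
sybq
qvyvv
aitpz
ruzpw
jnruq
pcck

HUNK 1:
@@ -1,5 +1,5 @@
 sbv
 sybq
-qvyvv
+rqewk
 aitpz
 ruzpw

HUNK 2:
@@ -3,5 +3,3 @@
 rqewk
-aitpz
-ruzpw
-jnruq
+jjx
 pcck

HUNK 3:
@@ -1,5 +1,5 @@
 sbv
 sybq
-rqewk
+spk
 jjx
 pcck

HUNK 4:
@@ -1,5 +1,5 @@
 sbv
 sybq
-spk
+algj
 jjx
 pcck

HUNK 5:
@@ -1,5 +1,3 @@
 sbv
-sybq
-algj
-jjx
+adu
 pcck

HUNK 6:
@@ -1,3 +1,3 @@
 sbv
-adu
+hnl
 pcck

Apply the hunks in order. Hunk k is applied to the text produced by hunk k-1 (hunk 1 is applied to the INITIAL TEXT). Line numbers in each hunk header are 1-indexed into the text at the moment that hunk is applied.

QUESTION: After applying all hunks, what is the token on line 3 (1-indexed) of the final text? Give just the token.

Answer: pcck

Derivation:
Hunk 1: at line 1 remove [qvyvv] add [rqewk] -> 7 lines: sbv sybq rqewk aitpz ruzpw jnruq pcck
Hunk 2: at line 3 remove [aitpz,ruzpw,jnruq] add [jjx] -> 5 lines: sbv sybq rqewk jjx pcck
Hunk 3: at line 1 remove [rqewk] add [spk] -> 5 lines: sbv sybq spk jjx pcck
Hunk 4: at line 1 remove [spk] add [algj] -> 5 lines: sbv sybq algj jjx pcck
Hunk 5: at line 1 remove [sybq,algj,jjx] add [adu] -> 3 lines: sbv adu pcck
Hunk 6: at line 1 remove [adu] add [hnl] -> 3 lines: sbv hnl pcck
Final line 3: pcck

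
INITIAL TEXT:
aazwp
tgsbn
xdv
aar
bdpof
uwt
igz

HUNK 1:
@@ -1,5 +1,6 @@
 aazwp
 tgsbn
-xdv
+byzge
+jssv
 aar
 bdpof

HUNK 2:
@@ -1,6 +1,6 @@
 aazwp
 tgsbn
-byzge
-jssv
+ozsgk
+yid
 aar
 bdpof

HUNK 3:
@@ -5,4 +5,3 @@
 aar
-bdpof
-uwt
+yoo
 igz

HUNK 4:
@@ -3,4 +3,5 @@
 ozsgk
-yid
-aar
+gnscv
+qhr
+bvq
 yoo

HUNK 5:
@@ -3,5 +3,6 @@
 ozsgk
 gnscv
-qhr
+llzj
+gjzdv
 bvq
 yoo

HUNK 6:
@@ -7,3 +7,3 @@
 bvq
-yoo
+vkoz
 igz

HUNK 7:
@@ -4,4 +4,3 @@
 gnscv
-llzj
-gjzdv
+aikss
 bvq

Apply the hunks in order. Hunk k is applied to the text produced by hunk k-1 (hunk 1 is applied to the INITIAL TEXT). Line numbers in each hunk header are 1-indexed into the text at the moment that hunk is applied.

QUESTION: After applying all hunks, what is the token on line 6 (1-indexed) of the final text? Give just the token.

Answer: bvq

Derivation:
Hunk 1: at line 1 remove [xdv] add [byzge,jssv] -> 8 lines: aazwp tgsbn byzge jssv aar bdpof uwt igz
Hunk 2: at line 1 remove [byzge,jssv] add [ozsgk,yid] -> 8 lines: aazwp tgsbn ozsgk yid aar bdpof uwt igz
Hunk 3: at line 5 remove [bdpof,uwt] add [yoo] -> 7 lines: aazwp tgsbn ozsgk yid aar yoo igz
Hunk 4: at line 3 remove [yid,aar] add [gnscv,qhr,bvq] -> 8 lines: aazwp tgsbn ozsgk gnscv qhr bvq yoo igz
Hunk 5: at line 3 remove [qhr] add [llzj,gjzdv] -> 9 lines: aazwp tgsbn ozsgk gnscv llzj gjzdv bvq yoo igz
Hunk 6: at line 7 remove [yoo] add [vkoz] -> 9 lines: aazwp tgsbn ozsgk gnscv llzj gjzdv bvq vkoz igz
Hunk 7: at line 4 remove [llzj,gjzdv] add [aikss] -> 8 lines: aazwp tgsbn ozsgk gnscv aikss bvq vkoz igz
Final line 6: bvq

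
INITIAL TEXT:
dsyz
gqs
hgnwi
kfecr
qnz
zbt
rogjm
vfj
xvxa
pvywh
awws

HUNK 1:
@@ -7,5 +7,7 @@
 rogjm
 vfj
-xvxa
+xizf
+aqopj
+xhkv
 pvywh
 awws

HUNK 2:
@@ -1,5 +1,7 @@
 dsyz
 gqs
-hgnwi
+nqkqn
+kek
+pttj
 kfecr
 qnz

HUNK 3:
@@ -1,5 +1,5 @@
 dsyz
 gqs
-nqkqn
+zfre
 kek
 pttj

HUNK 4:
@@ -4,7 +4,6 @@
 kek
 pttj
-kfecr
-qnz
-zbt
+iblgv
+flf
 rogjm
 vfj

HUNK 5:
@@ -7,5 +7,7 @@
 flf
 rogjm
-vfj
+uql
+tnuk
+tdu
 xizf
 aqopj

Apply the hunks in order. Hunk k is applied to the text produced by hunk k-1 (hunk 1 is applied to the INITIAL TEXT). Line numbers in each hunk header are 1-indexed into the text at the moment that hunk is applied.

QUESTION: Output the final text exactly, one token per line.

Hunk 1: at line 7 remove [xvxa] add [xizf,aqopj,xhkv] -> 13 lines: dsyz gqs hgnwi kfecr qnz zbt rogjm vfj xizf aqopj xhkv pvywh awws
Hunk 2: at line 1 remove [hgnwi] add [nqkqn,kek,pttj] -> 15 lines: dsyz gqs nqkqn kek pttj kfecr qnz zbt rogjm vfj xizf aqopj xhkv pvywh awws
Hunk 3: at line 1 remove [nqkqn] add [zfre] -> 15 lines: dsyz gqs zfre kek pttj kfecr qnz zbt rogjm vfj xizf aqopj xhkv pvywh awws
Hunk 4: at line 4 remove [kfecr,qnz,zbt] add [iblgv,flf] -> 14 lines: dsyz gqs zfre kek pttj iblgv flf rogjm vfj xizf aqopj xhkv pvywh awws
Hunk 5: at line 7 remove [vfj] add [uql,tnuk,tdu] -> 16 lines: dsyz gqs zfre kek pttj iblgv flf rogjm uql tnuk tdu xizf aqopj xhkv pvywh awws

Answer: dsyz
gqs
zfre
kek
pttj
iblgv
flf
rogjm
uql
tnuk
tdu
xizf
aqopj
xhkv
pvywh
awws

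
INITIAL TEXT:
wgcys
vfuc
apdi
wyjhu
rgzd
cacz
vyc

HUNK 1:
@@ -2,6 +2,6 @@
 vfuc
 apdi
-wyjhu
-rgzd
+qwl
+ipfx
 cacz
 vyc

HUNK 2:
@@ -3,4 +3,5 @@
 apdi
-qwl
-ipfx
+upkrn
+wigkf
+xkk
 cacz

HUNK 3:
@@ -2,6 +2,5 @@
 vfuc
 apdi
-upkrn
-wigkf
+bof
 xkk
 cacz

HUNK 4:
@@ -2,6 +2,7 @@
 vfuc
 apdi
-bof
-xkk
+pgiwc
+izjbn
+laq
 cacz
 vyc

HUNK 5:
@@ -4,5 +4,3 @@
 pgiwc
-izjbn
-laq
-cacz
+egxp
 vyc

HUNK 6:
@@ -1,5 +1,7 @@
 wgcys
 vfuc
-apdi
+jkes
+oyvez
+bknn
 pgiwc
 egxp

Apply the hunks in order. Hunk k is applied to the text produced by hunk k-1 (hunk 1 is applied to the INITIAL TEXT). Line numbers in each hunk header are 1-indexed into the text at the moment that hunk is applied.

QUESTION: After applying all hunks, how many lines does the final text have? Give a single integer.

Answer: 8

Derivation:
Hunk 1: at line 2 remove [wyjhu,rgzd] add [qwl,ipfx] -> 7 lines: wgcys vfuc apdi qwl ipfx cacz vyc
Hunk 2: at line 3 remove [qwl,ipfx] add [upkrn,wigkf,xkk] -> 8 lines: wgcys vfuc apdi upkrn wigkf xkk cacz vyc
Hunk 3: at line 2 remove [upkrn,wigkf] add [bof] -> 7 lines: wgcys vfuc apdi bof xkk cacz vyc
Hunk 4: at line 2 remove [bof,xkk] add [pgiwc,izjbn,laq] -> 8 lines: wgcys vfuc apdi pgiwc izjbn laq cacz vyc
Hunk 5: at line 4 remove [izjbn,laq,cacz] add [egxp] -> 6 lines: wgcys vfuc apdi pgiwc egxp vyc
Hunk 6: at line 1 remove [apdi] add [jkes,oyvez,bknn] -> 8 lines: wgcys vfuc jkes oyvez bknn pgiwc egxp vyc
Final line count: 8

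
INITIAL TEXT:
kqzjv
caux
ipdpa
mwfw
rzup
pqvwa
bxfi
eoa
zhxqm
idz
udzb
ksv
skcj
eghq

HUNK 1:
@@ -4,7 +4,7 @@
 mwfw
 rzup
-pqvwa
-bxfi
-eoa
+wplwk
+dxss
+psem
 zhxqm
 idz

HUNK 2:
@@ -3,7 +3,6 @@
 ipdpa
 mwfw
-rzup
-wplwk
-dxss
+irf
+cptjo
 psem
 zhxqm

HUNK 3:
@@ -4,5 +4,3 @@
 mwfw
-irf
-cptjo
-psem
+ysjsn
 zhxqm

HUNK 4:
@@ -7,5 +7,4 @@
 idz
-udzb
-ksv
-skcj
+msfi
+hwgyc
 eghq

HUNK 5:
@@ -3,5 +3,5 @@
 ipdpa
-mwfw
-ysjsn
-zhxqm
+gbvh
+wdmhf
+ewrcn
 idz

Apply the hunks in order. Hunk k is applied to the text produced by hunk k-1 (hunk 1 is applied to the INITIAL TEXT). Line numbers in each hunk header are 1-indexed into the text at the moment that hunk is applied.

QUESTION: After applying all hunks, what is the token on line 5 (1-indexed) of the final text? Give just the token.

Hunk 1: at line 4 remove [pqvwa,bxfi,eoa] add [wplwk,dxss,psem] -> 14 lines: kqzjv caux ipdpa mwfw rzup wplwk dxss psem zhxqm idz udzb ksv skcj eghq
Hunk 2: at line 3 remove [rzup,wplwk,dxss] add [irf,cptjo] -> 13 lines: kqzjv caux ipdpa mwfw irf cptjo psem zhxqm idz udzb ksv skcj eghq
Hunk 3: at line 4 remove [irf,cptjo,psem] add [ysjsn] -> 11 lines: kqzjv caux ipdpa mwfw ysjsn zhxqm idz udzb ksv skcj eghq
Hunk 4: at line 7 remove [udzb,ksv,skcj] add [msfi,hwgyc] -> 10 lines: kqzjv caux ipdpa mwfw ysjsn zhxqm idz msfi hwgyc eghq
Hunk 5: at line 3 remove [mwfw,ysjsn,zhxqm] add [gbvh,wdmhf,ewrcn] -> 10 lines: kqzjv caux ipdpa gbvh wdmhf ewrcn idz msfi hwgyc eghq
Final line 5: wdmhf

Answer: wdmhf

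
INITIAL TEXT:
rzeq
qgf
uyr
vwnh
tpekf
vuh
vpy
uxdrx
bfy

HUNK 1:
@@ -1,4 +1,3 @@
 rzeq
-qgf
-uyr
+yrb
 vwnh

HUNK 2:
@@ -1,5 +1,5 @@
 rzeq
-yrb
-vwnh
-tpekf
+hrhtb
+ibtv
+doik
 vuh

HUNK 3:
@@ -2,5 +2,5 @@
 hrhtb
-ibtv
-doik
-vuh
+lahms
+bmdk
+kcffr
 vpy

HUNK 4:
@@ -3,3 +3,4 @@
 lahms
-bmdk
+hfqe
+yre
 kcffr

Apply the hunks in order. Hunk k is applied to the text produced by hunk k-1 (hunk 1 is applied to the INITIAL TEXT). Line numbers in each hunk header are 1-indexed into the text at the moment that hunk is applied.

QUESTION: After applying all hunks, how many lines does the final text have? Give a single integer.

Hunk 1: at line 1 remove [qgf,uyr] add [yrb] -> 8 lines: rzeq yrb vwnh tpekf vuh vpy uxdrx bfy
Hunk 2: at line 1 remove [yrb,vwnh,tpekf] add [hrhtb,ibtv,doik] -> 8 lines: rzeq hrhtb ibtv doik vuh vpy uxdrx bfy
Hunk 3: at line 2 remove [ibtv,doik,vuh] add [lahms,bmdk,kcffr] -> 8 lines: rzeq hrhtb lahms bmdk kcffr vpy uxdrx bfy
Hunk 4: at line 3 remove [bmdk] add [hfqe,yre] -> 9 lines: rzeq hrhtb lahms hfqe yre kcffr vpy uxdrx bfy
Final line count: 9

Answer: 9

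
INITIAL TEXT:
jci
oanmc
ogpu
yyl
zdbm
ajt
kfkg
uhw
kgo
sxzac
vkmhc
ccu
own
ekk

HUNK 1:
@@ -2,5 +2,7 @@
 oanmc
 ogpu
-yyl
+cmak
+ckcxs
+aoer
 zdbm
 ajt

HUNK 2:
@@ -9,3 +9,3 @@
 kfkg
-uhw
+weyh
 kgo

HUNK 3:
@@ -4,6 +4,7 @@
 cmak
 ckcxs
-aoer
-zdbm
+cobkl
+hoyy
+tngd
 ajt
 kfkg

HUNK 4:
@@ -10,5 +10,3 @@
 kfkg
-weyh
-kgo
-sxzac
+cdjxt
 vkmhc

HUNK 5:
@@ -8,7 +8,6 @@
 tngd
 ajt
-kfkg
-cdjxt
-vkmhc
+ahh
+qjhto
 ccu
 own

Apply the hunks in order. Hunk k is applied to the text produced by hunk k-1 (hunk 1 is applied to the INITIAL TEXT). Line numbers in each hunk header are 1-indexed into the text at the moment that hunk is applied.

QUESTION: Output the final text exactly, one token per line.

Hunk 1: at line 2 remove [yyl] add [cmak,ckcxs,aoer] -> 16 lines: jci oanmc ogpu cmak ckcxs aoer zdbm ajt kfkg uhw kgo sxzac vkmhc ccu own ekk
Hunk 2: at line 9 remove [uhw] add [weyh] -> 16 lines: jci oanmc ogpu cmak ckcxs aoer zdbm ajt kfkg weyh kgo sxzac vkmhc ccu own ekk
Hunk 3: at line 4 remove [aoer,zdbm] add [cobkl,hoyy,tngd] -> 17 lines: jci oanmc ogpu cmak ckcxs cobkl hoyy tngd ajt kfkg weyh kgo sxzac vkmhc ccu own ekk
Hunk 4: at line 10 remove [weyh,kgo,sxzac] add [cdjxt] -> 15 lines: jci oanmc ogpu cmak ckcxs cobkl hoyy tngd ajt kfkg cdjxt vkmhc ccu own ekk
Hunk 5: at line 8 remove [kfkg,cdjxt,vkmhc] add [ahh,qjhto] -> 14 lines: jci oanmc ogpu cmak ckcxs cobkl hoyy tngd ajt ahh qjhto ccu own ekk

Answer: jci
oanmc
ogpu
cmak
ckcxs
cobkl
hoyy
tngd
ajt
ahh
qjhto
ccu
own
ekk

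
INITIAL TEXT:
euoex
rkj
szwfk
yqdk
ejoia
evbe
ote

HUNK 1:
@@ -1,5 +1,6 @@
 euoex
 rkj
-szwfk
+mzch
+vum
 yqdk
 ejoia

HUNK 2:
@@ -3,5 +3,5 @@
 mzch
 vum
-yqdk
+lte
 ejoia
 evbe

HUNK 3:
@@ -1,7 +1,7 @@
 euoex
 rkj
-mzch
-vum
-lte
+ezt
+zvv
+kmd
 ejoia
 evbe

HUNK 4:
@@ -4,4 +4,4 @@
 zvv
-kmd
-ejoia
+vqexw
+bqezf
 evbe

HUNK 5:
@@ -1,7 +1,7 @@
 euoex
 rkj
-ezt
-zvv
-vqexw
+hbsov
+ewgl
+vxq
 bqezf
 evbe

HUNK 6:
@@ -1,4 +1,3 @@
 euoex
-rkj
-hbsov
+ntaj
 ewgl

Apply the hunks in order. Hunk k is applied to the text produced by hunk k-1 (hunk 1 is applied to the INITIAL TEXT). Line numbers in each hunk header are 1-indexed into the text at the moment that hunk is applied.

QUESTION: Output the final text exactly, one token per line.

Hunk 1: at line 1 remove [szwfk] add [mzch,vum] -> 8 lines: euoex rkj mzch vum yqdk ejoia evbe ote
Hunk 2: at line 3 remove [yqdk] add [lte] -> 8 lines: euoex rkj mzch vum lte ejoia evbe ote
Hunk 3: at line 1 remove [mzch,vum,lte] add [ezt,zvv,kmd] -> 8 lines: euoex rkj ezt zvv kmd ejoia evbe ote
Hunk 4: at line 4 remove [kmd,ejoia] add [vqexw,bqezf] -> 8 lines: euoex rkj ezt zvv vqexw bqezf evbe ote
Hunk 5: at line 1 remove [ezt,zvv,vqexw] add [hbsov,ewgl,vxq] -> 8 lines: euoex rkj hbsov ewgl vxq bqezf evbe ote
Hunk 6: at line 1 remove [rkj,hbsov] add [ntaj] -> 7 lines: euoex ntaj ewgl vxq bqezf evbe ote

Answer: euoex
ntaj
ewgl
vxq
bqezf
evbe
ote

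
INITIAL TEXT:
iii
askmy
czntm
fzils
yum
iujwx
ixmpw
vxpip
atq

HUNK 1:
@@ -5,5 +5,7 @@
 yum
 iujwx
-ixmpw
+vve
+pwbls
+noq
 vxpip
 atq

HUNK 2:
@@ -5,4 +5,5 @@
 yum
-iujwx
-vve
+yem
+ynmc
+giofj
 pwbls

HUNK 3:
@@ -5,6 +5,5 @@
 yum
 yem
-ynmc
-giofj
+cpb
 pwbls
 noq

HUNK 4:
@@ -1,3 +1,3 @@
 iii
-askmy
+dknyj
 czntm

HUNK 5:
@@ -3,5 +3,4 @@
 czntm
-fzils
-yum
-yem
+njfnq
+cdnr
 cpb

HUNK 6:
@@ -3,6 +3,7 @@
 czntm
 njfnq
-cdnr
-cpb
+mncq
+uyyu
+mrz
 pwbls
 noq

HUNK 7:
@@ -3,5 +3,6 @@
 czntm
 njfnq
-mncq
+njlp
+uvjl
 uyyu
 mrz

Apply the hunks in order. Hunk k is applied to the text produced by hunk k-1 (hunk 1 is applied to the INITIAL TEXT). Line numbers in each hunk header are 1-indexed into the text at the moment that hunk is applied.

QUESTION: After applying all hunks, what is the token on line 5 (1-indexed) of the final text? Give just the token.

Hunk 1: at line 5 remove [ixmpw] add [vve,pwbls,noq] -> 11 lines: iii askmy czntm fzils yum iujwx vve pwbls noq vxpip atq
Hunk 2: at line 5 remove [iujwx,vve] add [yem,ynmc,giofj] -> 12 lines: iii askmy czntm fzils yum yem ynmc giofj pwbls noq vxpip atq
Hunk 3: at line 5 remove [ynmc,giofj] add [cpb] -> 11 lines: iii askmy czntm fzils yum yem cpb pwbls noq vxpip atq
Hunk 4: at line 1 remove [askmy] add [dknyj] -> 11 lines: iii dknyj czntm fzils yum yem cpb pwbls noq vxpip atq
Hunk 5: at line 3 remove [fzils,yum,yem] add [njfnq,cdnr] -> 10 lines: iii dknyj czntm njfnq cdnr cpb pwbls noq vxpip atq
Hunk 6: at line 3 remove [cdnr,cpb] add [mncq,uyyu,mrz] -> 11 lines: iii dknyj czntm njfnq mncq uyyu mrz pwbls noq vxpip atq
Hunk 7: at line 3 remove [mncq] add [njlp,uvjl] -> 12 lines: iii dknyj czntm njfnq njlp uvjl uyyu mrz pwbls noq vxpip atq
Final line 5: njlp

Answer: njlp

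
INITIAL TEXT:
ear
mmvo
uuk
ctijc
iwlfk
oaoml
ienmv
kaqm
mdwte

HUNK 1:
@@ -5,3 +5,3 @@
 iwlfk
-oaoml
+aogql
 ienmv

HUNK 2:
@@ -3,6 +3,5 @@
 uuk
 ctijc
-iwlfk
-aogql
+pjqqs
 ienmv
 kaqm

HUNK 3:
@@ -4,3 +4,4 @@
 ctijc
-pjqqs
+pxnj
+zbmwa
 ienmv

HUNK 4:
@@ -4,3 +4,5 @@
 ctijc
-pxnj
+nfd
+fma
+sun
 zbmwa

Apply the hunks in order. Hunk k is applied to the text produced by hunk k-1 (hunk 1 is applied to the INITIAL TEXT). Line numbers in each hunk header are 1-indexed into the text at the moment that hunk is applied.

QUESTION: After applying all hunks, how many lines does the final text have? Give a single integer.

Answer: 11

Derivation:
Hunk 1: at line 5 remove [oaoml] add [aogql] -> 9 lines: ear mmvo uuk ctijc iwlfk aogql ienmv kaqm mdwte
Hunk 2: at line 3 remove [iwlfk,aogql] add [pjqqs] -> 8 lines: ear mmvo uuk ctijc pjqqs ienmv kaqm mdwte
Hunk 3: at line 4 remove [pjqqs] add [pxnj,zbmwa] -> 9 lines: ear mmvo uuk ctijc pxnj zbmwa ienmv kaqm mdwte
Hunk 4: at line 4 remove [pxnj] add [nfd,fma,sun] -> 11 lines: ear mmvo uuk ctijc nfd fma sun zbmwa ienmv kaqm mdwte
Final line count: 11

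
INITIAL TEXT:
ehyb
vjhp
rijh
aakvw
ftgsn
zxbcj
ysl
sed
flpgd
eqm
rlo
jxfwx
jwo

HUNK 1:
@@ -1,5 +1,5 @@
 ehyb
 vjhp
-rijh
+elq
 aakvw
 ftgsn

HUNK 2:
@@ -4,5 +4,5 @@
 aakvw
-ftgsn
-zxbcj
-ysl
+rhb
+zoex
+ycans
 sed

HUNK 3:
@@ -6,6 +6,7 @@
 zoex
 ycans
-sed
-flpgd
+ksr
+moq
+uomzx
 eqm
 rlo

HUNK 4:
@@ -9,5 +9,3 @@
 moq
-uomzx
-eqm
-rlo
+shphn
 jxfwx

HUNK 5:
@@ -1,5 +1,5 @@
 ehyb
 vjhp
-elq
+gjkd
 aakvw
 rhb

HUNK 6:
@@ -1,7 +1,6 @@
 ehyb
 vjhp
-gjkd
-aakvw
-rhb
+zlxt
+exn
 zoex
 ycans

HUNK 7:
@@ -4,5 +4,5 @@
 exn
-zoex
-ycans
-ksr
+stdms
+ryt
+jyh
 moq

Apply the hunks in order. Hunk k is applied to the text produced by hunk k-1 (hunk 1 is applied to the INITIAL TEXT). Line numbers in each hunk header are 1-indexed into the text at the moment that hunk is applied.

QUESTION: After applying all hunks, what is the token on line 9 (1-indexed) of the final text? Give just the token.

Hunk 1: at line 1 remove [rijh] add [elq] -> 13 lines: ehyb vjhp elq aakvw ftgsn zxbcj ysl sed flpgd eqm rlo jxfwx jwo
Hunk 2: at line 4 remove [ftgsn,zxbcj,ysl] add [rhb,zoex,ycans] -> 13 lines: ehyb vjhp elq aakvw rhb zoex ycans sed flpgd eqm rlo jxfwx jwo
Hunk 3: at line 6 remove [sed,flpgd] add [ksr,moq,uomzx] -> 14 lines: ehyb vjhp elq aakvw rhb zoex ycans ksr moq uomzx eqm rlo jxfwx jwo
Hunk 4: at line 9 remove [uomzx,eqm,rlo] add [shphn] -> 12 lines: ehyb vjhp elq aakvw rhb zoex ycans ksr moq shphn jxfwx jwo
Hunk 5: at line 1 remove [elq] add [gjkd] -> 12 lines: ehyb vjhp gjkd aakvw rhb zoex ycans ksr moq shphn jxfwx jwo
Hunk 6: at line 1 remove [gjkd,aakvw,rhb] add [zlxt,exn] -> 11 lines: ehyb vjhp zlxt exn zoex ycans ksr moq shphn jxfwx jwo
Hunk 7: at line 4 remove [zoex,ycans,ksr] add [stdms,ryt,jyh] -> 11 lines: ehyb vjhp zlxt exn stdms ryt jyh moq shphn jxfwx jwo
Final line 9: shphn

Answer: shphn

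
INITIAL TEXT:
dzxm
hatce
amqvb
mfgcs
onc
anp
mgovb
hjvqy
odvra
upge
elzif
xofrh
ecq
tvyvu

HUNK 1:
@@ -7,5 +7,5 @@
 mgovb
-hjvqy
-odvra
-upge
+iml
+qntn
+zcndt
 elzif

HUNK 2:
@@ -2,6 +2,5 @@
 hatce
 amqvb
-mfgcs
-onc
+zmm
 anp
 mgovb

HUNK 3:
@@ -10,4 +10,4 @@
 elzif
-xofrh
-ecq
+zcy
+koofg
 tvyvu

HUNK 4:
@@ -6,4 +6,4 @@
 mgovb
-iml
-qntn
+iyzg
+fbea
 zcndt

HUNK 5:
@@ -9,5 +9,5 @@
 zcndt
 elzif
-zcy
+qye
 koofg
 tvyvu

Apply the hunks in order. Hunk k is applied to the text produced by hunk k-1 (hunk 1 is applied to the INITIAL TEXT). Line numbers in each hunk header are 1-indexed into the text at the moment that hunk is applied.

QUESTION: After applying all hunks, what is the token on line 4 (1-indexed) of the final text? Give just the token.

Answer: zmm

Derivation:
Hunk 1: at line 7 remove [hjvqy,odvra,upge] add [iml,qntn,zcndt] -> 14 lines: dzxm hatce amqvb mfgcs onc anp mgovb iml qntn zcndt elzif xofrh ecq tvyvu
Hunk 2: at line 2 remove [mfgcs,onc] add [zmm] -> 13 lines: dzxm hatce amqvb zmm anp mgovb iml qntn zcndt elzif xofrh ecq tvyvu
Hunk 3: at line 10 remove [xofrh,ecq] add [zcy,koofg] -> 13 lines: dzxm hatce amqvb zmm anp mgovb iml qntn zcndt elzif zcy koofg tvyvu
Hunk 4: at line 6 remove [iml,qntn] add [iyzg,fbea] -> 13 lines: dzxm hatce amqvb zmm anp mgovb iyzg fbea zcndt elzif zcy koofg tvyvu
Hunk 5: at line 9 remove [zcy] add [qye] -> 13 lines: dzxm hatce amqvb zmm anp mgovb iyzg fbea zcndt elzif qye koofg tvyvu
Final line 4: zmm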